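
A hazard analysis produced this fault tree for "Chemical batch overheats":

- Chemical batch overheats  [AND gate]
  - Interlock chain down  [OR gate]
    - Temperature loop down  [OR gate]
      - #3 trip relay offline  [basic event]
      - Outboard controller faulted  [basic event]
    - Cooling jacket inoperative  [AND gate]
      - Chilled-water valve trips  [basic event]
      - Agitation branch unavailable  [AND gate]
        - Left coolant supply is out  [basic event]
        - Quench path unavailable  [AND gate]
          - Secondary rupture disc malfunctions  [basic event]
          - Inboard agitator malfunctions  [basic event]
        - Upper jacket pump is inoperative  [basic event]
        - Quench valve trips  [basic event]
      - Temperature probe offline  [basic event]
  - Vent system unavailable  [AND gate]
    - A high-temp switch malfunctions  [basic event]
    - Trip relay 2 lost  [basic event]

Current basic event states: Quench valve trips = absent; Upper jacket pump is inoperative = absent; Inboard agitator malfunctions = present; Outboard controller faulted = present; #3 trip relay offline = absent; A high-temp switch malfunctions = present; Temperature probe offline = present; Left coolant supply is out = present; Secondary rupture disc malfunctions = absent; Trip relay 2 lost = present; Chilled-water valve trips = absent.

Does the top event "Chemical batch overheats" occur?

Yes

Temperature loop down [OR]: #3 trip relay offline=not, Outboard controller faulted=occurs → at least one input occurs → occurs.
Quench path unavailable [AND]: Secondary rupture disc malfunctions=not, Inboard agitator malfunctions=occurs → not all inputs occur → does not occur.
Agitation branch unavailable [AND]: Left coolant supply is out=occurs, Quench path unavailable=not, Upper jacket pump is inoperative=not, Quench valve trips=not → not all inputs occur → does not occur.
Cooling jacket inoperative [AND]: Chilled-water valve trips=not, Agitation branch unavailable=not, Temperature probe offline=occurs → not all inputs occur → does not occur.
Interlock chain down [OR]: Temperature loop down=occurs, Cooling jacket inoperative=not → at least one input occurs → occurs.
Vent system unavailable [AND]: A high-temp switch malfunctions=occurs, Trip relay 2 lost=occurs → all inputs occur → occurs.
Chemical batch overheats [AND]: Interlock chain down=occurs, Vent system unavailable=occurs → all inputs occur → occurs.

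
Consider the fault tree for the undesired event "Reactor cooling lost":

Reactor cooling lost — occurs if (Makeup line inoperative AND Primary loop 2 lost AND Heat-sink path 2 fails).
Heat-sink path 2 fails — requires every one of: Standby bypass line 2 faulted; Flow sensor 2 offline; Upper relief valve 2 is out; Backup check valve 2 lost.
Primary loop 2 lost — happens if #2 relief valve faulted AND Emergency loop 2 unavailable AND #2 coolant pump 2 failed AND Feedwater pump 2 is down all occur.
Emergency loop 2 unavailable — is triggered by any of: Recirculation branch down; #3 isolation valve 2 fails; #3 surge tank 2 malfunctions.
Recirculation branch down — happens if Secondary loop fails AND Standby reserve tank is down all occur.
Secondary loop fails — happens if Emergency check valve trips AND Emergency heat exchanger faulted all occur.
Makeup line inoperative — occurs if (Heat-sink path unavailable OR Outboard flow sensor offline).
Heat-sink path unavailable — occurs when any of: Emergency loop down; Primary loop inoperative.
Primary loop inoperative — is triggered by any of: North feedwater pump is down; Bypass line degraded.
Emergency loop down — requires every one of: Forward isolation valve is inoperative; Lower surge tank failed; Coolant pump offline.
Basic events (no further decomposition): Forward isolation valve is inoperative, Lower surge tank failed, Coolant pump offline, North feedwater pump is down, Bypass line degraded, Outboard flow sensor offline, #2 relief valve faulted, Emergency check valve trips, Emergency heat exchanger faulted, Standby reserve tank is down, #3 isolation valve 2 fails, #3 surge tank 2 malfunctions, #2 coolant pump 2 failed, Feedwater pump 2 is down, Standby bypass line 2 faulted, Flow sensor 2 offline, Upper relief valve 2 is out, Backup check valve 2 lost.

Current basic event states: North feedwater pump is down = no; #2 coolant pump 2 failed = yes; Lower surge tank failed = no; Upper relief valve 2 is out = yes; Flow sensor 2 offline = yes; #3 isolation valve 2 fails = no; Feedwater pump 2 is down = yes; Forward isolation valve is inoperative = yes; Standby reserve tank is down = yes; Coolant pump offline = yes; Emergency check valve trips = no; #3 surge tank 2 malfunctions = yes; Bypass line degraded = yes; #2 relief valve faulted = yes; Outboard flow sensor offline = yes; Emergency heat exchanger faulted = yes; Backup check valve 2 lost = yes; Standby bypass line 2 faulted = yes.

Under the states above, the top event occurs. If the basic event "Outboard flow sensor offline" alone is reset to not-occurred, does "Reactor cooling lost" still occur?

Counterfactual: set "Outboard flow sensor offline" to not occurred.
Emergency loop down [AND]: Forward isolation valve is inoperative=occurs, Lower surge tank failed=not, Coolant pump offline=occurs → not all inputs occur → does not occur.
Primary loop inoperative [OR]: North feedwater pump is down=not, Bypass line degraded=occurs → at least one input occurs → occurs.
Heat-sink path unavailable [OR]: Emergency loop down=not, Primary loop inoperative=occurs → at least one input occurs → occurs.
Makeup line inoperative [OR]: Heat-sink path unavailable=occurs, Outboard flow sensor offline=not → at least one input occurs → occurs.
Secondary loop fails [AND]: Emergency check valve trips=not, Emergency heat exchanger faulted=occurs → not all inputs occur → does not occur.
Recirculation branch down [AND]: Secondary loop fails=not, Standby reserve tank is down=occurs → not all inputs occur → does not occur.
Emergency loop 2 unavailable [OR]: Recirculation branch down=not, #3 isolation valve 2 fails=not, #3 surge tank 2 malfunctions=occurs → at least one input occurs → occurs.
Primary loop 2 lost [AND]: #2 relief valve faulted=occurs, Emergency loop 2 unavailable=occurs, #2 coolant pump 2 failed=occurs, Feedwater pump 2 is down=occurs → all inputs occur → occurs.
Heat-sink path 2 fails [AND]: Standby bypass line 2 faulted=occurs, Flow sensor 2 offline=occurs, Upper relief valve 2 is out=occurs, Backup check valve 2 lost=occurs → all inputs occur → occurs.
Reactor cooling lost [AND]: Makeup line inoperative=occurs, Primary loop 2 lost=occurs, Heat-sink path 2 fails=occurs → all inputs occur → occurs.

Yes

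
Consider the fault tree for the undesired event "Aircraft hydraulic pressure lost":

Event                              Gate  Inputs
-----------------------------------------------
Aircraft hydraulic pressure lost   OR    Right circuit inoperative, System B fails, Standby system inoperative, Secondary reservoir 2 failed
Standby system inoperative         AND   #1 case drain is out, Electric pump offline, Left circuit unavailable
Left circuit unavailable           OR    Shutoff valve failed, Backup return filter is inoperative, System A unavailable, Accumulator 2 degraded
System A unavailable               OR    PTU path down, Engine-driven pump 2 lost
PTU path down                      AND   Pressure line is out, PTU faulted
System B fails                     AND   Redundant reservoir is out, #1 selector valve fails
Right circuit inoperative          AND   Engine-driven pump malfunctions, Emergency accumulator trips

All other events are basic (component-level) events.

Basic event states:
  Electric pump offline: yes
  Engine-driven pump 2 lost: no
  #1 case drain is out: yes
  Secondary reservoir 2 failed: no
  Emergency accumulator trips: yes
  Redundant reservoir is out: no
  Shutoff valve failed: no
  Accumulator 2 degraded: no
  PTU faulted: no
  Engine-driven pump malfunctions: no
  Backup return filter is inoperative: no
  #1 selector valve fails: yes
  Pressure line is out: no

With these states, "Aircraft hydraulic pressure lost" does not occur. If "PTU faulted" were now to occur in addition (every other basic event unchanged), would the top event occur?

Counterfactual: set "PTU faulted" to occurred.
Right circuit inoperative [AND]: Engine-driven pump malfunctions=not, Emergency accumulator trips=occurs → not all inputs occur → does not occur.
System B fails [AND]: Redundant reservoir is out=not, #1 selector valve fails=occurs → not all inputs occur → does not occur.
PTU path down [AND]: Pressure line is out=not, PTU faulted=occurs → not all inputs occur → does not occur.
System A unavailable [OR]: PTU path down=not, Engine-driven pump 2 lost=not → no input occurs → does not occur.
Left circuit unavailable [OR]: Shutoff valve failed=not, Backup return filter is inoperative=not, System A unavailable=not, Accumulator 2 degraded=not → no input occurs → does not occur.
Standby system inoperative [AND]: #1 case drain is out=occurs, Electric pump offline=occurs, Left circuit unavailable=not → not all inputs occur → does not occur.
Aircraft hydraulic pressure lost [OR]: Right circuit inoperative=not, System B fails=not, Standby system inoperative=not, Secondary reservoir 2 failed=not → no input occurs → does not occur.

No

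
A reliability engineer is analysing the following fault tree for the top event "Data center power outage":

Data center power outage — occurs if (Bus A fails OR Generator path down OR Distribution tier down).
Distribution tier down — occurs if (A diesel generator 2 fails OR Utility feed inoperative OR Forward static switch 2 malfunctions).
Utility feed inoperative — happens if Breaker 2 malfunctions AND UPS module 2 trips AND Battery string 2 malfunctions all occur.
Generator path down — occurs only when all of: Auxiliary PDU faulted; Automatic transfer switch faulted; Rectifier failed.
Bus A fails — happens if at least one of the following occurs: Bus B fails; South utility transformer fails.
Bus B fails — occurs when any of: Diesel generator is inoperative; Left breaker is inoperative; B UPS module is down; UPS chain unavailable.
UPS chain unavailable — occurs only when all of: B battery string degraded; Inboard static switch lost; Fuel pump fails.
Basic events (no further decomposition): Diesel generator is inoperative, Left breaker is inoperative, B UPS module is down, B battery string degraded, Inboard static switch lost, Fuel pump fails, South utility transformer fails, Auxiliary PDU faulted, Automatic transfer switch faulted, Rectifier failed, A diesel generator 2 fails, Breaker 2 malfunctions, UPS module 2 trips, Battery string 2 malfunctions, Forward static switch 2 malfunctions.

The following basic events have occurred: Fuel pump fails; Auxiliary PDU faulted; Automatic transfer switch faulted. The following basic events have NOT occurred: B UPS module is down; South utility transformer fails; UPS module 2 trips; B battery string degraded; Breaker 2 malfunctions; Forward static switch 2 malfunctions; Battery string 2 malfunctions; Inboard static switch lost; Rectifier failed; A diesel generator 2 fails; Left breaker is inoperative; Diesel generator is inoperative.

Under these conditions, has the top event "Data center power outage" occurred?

UPS chain unavailable [AND]: B battery string degraded=not, Inboard static switch lost=not, Fuel pump fails=occurs → not all inputs occur → does not occur.
Bus B fails [OR]: Diesel generator is inoperative=not, Left breaker is inoperative=not, B UPS module is down=not, UPS chain unavailable=not → no input occurs → does not occur.
Bus A fails [OR]: Bus B fails=not, South utility transformer fails=not → no input occurs → does not occur.
Generator path down [AND]: Auxiliary PDU faulted=occurs, Automatic transfer switch faulted=occurs, Rectifier failed=not → not all inputs occur → does not occur.
Utility feed inoperative [AND]: Breaker 2 malfunctions=not, UPS module 2 trips=not, Battery string 2 malfunctions=not → not all inputs occur → does not occur.
Distribution tier down [OR]: A diesel generator 2 fails=not, Utility feed inoperative=not, Forward static switch 2 malfunctions=not → no input occurs → does not occur.
Data center power outage [OR]: Bus A fails=not, Generator path down=not, Distribution tier down=not → no input occurs → does not occur.

No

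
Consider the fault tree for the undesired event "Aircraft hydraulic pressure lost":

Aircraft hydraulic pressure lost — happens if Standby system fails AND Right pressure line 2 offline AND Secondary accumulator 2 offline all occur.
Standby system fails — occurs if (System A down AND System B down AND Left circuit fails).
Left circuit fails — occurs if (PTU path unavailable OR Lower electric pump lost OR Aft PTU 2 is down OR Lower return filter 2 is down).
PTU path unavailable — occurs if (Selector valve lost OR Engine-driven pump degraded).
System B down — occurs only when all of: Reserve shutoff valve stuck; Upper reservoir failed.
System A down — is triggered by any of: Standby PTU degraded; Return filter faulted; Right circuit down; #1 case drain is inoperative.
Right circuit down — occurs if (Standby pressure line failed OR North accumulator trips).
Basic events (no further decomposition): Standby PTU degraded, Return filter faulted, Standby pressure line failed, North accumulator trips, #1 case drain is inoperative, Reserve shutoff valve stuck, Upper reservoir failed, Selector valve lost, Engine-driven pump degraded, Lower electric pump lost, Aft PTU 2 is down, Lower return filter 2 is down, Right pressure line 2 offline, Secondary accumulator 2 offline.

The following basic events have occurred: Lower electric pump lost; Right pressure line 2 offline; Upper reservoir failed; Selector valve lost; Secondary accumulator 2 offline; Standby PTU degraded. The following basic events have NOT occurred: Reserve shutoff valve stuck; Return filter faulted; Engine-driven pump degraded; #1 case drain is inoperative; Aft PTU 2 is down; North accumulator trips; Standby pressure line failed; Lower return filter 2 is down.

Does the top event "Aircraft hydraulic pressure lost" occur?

Right circuit down [OR]: Standby pressure line failed=not, North accumulator trips=not → no input occurs → does not occur.
System A down [OR]: Standby PTU degraded=occurs, Return filter faulted=not, Right circuit down=not, #1 case drain is inoperative=not → at least one input occurs → occurs.
System B down [AND]: Reserve shutoff valve stuck=not, Upper reservoir failed=occurs → not all inputs occur → does not occur.
PTU path unavailable [OR]: Selector valve lost=occurs, Engine-driven pump degraded=not → at least one input occurs → occurs.
Left circuit fails [OR]: PTU path unavailable=occurs, Lower electric pump lost=occurs, Aft PTU 2 is down=not, Lower return filter 2 is down=not → at least one input occurs → occurs.
Standby system fails [AND]: System A down=occurs, System B down=not, Left circuit fails=occurs → not all inputs occur → does not occur.
Aircraft hydraulic pressure lost [AND]: Standby system fails=not, Right pressure line 2 offline=occurs, Secondary accumulator 2 offline=occurs → not all inputs occur → does not occur.

No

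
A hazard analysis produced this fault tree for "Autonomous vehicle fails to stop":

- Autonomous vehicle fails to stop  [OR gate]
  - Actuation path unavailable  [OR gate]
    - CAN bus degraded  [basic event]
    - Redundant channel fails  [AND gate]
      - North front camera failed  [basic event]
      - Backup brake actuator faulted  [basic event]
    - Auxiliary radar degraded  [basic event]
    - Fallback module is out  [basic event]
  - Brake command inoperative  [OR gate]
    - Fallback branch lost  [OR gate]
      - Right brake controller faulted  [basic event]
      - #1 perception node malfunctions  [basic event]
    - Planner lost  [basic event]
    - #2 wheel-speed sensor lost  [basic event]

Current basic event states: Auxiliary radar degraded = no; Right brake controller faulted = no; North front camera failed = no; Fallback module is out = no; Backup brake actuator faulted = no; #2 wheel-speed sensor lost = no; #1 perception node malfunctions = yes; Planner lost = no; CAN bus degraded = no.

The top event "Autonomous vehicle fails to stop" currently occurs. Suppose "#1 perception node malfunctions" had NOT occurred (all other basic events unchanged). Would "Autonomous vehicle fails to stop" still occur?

Counterfactual: set "#1 perception node malfunctions" to not occurred.
Redundant channel fails [AND]: North front camera failed=not, Backup brake actuator faulted=not → not all inputs occur → does not occur.
Actuation path unavailable [OR]: CAN bus degraded=not, Redundant channel fails=not, Auxiliary radar degraded=not, Fallback module is out=not → no input occurs → does not occur.
Fallback branch lost [OR]: Right brake controller faulted=not, #1 perception node malfunctions=not → no input occurs → does not occur.
Brake command inoperative [OR]: Fallback branch lost=not, Planner lost=not, #2 wheel-speed sensor lost=not → no input occurs → does not occur.
Autonomous vehicle fails to stop [OR]: Actuation path unavailable=not, Brake command inoperative=not → no input occurs → does not occur.

No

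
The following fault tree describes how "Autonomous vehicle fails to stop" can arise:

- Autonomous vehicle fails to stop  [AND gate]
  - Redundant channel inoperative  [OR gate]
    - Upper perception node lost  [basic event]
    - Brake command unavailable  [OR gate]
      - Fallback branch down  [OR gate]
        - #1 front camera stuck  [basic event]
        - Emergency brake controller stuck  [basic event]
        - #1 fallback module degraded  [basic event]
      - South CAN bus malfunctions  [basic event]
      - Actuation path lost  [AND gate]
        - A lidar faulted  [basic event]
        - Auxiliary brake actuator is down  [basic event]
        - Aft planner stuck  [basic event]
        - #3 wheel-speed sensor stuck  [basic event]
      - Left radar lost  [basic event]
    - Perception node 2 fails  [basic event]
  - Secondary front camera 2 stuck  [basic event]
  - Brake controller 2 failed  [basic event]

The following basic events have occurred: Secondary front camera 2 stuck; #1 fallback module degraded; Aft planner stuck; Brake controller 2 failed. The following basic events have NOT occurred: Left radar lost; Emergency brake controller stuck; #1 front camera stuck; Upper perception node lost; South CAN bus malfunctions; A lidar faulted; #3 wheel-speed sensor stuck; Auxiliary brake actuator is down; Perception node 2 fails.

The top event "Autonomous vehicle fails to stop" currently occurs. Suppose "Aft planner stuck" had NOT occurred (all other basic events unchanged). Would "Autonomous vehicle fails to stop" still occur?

Yes

Counterfactual: set "Aft planner stuck" to not occurred.
Fallback branch down [OR]: #1 front camera stuck=not, Emergency brake controller stuck=not, #1 fallback module degraded=occurs → at least one input occurs → occurs.
Actuation path lost [AND]: A lidar faulted=not, Auxiliary brake actuator is down=not, Aft planner stuck=not, #3 wheel-speed sensor stuck=not → not all inputs occur → does not occur.
Brake command unavailable [OR]: Fallback branch down=occurs, South CAN bus malfunctions=not, Actuation path lost=not, Left radar lost=not → at least one input occurs → occurs.
Redundant channel inoperative [OR]: Upper perception node lost=not, Brake command unavailable=occurs, Perception node 2 fails=not → at least one input occurs → occurs.
Autonomous vehicle fails to stop [AND]: Redundant channel inoperative=occurs, Secondary front camera 2 stuck=occurs, Brake controller 2 failed=occurs → all inputs occur → occurs.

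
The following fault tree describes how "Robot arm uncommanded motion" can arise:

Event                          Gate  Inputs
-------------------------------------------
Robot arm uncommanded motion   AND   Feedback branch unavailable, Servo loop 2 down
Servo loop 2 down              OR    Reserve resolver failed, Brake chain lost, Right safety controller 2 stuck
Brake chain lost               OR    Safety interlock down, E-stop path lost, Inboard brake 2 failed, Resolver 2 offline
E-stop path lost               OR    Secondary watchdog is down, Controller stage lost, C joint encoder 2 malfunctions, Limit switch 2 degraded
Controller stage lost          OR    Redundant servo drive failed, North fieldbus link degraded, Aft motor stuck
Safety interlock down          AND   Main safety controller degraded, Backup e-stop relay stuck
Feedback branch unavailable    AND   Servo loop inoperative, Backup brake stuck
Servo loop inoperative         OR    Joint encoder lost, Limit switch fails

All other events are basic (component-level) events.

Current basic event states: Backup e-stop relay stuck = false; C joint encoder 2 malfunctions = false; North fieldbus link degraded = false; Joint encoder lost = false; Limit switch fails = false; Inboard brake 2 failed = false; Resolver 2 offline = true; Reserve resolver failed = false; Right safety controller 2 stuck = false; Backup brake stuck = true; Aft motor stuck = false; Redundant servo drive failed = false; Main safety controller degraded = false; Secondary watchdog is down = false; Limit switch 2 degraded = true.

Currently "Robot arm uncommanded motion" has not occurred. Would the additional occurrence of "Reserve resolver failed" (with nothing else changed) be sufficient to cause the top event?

Counterfactual: set "Reserve resolver failed" to occurred.
Servo loop inoperative [OR]: Joint encoder lost=not, Limit switch fails=not → no input occurs → does not occur.
Feedback branch unavailable [AND]: Servo loop inoperative=not, Backup brake stuck=occurs → not all inputs occur → does not occur.
Safety interlock down [AND]: Main safety controller degraded=not, Backup e-stop relay stuck=not → not all inputs occur → does not occur.
Controller stage lost [OR]: Redundant servo drive failed=not, North fieldbus link degraded=not, Aft motor stuck=not → no input occurs → does not occur.
E-stop path lost [OR]: Secondary watchdog is down=not, Controller stage lost=not, C joint encoder 2 malfunctions=not, Limit switch 2 degraded=occurs → at least one input occurs → occurs.
Brake chain lost [OR]: Safety interlock down=not, E-stop path lost=occurs, Inboard brake 2 failed=not, Resolver 2 offline=occurs → at least one input occurs → occurs.
Servo loop 2 down [OR]: Reserve resolver failed=occurs, Brake chain lost=occurs, Right safety controller 2 stuck=not → at least one input occurs → occurs.
Robot arm uncommanded motion [AND]: Feedback branch unavailable=not, Servo loop 2 down=occurs → not all inputs occur → does not occur.

No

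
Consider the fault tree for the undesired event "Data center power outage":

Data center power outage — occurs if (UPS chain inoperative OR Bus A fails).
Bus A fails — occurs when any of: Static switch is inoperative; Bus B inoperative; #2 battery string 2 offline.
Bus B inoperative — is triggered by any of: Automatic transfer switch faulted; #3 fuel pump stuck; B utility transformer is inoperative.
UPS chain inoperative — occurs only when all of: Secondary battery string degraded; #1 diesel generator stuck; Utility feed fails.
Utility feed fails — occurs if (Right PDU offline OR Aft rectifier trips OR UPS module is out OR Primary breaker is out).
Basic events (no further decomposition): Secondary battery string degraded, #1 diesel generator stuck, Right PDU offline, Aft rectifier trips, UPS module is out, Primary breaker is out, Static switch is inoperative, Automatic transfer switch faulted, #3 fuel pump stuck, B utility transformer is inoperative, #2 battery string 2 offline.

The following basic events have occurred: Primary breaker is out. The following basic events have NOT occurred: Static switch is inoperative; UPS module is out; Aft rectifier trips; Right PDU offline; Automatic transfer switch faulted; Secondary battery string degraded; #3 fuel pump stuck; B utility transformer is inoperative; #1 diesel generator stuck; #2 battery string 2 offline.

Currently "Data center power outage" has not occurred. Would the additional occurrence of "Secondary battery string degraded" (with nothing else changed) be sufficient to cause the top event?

No

Counterfactual: set "Secondary battery string degraded" to occurred.
Utility feed fails [OR]: Right PDU offline=not, Aft rectifier trips=not, UPS module is out=not, Primary breaker is out=occurs → at least one input occurs → occurs.
UPS chain inoperative [AND]: Secondary battery string degraded=occurs, #1 diesel generator stuck=not, Utility feed fails=occurs → not all inputs occur → does not occur.
Bus B inoperative [OR]: Automatic transfer switch faulted=not, #3 fuel pump stuck=not, B utility transformer is inoperative=not → no input occurs → does not occur.
Bus A fails [OR]: Static switch is inoperative=not, Bus B inoperative=not, #2 battery string 2 offline=not → no input occurs → does not occur.
Data center power outage [OR]: UPS chain inoperative=not, Bus A fails=not → no input occurs → does not occur.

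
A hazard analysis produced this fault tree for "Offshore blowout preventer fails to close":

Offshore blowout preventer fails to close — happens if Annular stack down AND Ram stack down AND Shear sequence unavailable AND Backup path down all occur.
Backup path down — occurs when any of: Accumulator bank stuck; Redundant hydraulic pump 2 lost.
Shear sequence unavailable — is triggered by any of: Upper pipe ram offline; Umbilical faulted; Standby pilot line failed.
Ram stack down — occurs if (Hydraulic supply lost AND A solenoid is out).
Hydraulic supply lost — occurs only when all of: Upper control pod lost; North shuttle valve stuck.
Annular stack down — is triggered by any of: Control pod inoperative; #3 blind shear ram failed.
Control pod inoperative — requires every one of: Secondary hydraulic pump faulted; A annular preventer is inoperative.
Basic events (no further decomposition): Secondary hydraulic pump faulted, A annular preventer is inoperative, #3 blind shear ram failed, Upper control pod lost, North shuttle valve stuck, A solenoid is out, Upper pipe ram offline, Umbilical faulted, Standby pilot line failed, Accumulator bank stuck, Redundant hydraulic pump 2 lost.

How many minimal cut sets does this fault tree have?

Control pod inoperative [AND]: one cut set from each child combined → 1 × 1 = 1 cut set(s).
Annular stack down [OR]: union of children's cut sets → 2 cut set(s).
Hydraulic supply lost [AND]: one cut set from each child combined → 1 × 1 = 1 cut set(s).
Ram stack down [AND]: one cut set from each child combined → 1 × 1 = 1 cut set(s).
Shear sequence unavailable [OR]: union of children's cut sets → 3 cut set(s).
Backup path down [OR]: union of children's cut sets → 2 cut set(s).
Offshore blowout preventer fails to close [AND]: one cut set from each child combined → 2 × 1 × 3 × 2 = 12 cut set(s).

12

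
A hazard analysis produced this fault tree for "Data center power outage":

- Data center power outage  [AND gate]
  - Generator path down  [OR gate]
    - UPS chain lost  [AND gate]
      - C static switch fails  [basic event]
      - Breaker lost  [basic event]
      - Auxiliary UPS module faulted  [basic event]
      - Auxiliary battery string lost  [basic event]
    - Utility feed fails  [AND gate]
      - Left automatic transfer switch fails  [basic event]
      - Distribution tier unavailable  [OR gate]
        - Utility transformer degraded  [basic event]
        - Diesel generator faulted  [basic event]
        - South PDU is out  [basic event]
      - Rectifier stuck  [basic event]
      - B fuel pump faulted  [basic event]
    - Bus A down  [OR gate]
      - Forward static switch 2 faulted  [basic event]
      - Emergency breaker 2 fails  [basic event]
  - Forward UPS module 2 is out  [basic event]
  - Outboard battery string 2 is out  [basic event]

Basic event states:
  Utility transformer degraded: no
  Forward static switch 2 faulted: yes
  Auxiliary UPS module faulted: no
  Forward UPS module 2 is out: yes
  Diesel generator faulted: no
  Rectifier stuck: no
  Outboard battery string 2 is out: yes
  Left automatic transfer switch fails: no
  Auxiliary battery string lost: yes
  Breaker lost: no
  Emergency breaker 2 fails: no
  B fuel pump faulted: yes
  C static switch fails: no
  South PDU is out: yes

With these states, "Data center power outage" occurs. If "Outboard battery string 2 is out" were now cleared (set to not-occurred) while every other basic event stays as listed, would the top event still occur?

Counterfactual: set "Outboard battery string 2 is out" to not occurred.
UPS chain lost [AND]: C static switch fails=not, Breaker lost=not, Auxiliary UPS module faulted=not, Auxiliary battery string lost=occurs → not all inputs occur → does not occur.
Distribution tier unavailable [OR]: Utility transformer degraded=not, Diesel generator faulted=not, South PDU is out=occurs → at least one input occurs → occurs.
Utility feed fails [AND]: Left automatic transfer switch fails=not, Distribution tier unavailable=occurs, Rectifier stuck=not, B fuel pump faulted=occurs → not all inputs occur → does not occur.
Bus A down [OR]: Forward static switch 2 faulted=occurs, Emergency breaker 2 fails=not → at least one input occurs → occurs.
Generator path down [OR]: UPS chain lost=not, Utility feed fails=not, Bus A down=occurs → at least one input occurs → occurs.
Data center power outage [AND]: Generator path down=occurs, Forward UPS module 2 is out=occurs, Outboard battery string 2 is out=not → not all inputs occur → does not occur.

No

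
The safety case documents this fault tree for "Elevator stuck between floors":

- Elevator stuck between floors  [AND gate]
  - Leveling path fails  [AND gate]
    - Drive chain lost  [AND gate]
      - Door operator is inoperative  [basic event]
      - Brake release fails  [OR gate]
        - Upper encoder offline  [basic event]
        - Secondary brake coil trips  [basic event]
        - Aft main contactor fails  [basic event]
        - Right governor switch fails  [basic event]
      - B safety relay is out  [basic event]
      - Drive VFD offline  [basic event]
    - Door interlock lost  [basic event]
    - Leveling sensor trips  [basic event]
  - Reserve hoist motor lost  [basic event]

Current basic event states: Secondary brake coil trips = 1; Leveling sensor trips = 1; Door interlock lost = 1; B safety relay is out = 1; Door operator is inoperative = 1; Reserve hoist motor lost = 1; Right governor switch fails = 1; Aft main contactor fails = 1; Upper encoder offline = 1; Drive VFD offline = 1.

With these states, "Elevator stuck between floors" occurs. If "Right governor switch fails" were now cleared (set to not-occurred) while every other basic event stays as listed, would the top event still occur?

Yes

Counterfactual: set "Right governor switch fails" to not occurred.
Brake release fails [OR]: Upper encoder offline=occurs, Secondary brake coil trips=occurs, Aft main contactor fails=occurs, Right governor switch fails=not → at least one input occurs → occurs.
Drive chain lost [AND]: Door operator is inoperative=occurs, Brake release fails=occurs, B safety relay is out=occurs, Drive VFD offline=occurs → all inputs occur → occurs.
Leveling path fails [AND]: Drive chain lost=occurs, Door interlock lost=occurs, Leveling sensor trips=occurs → all inputs occur → occurs.
Elevator stuck between floors [AND]: Leveling path fails=occurs, Reserve hoist motor lost=occurs → all inputs occur → occurs.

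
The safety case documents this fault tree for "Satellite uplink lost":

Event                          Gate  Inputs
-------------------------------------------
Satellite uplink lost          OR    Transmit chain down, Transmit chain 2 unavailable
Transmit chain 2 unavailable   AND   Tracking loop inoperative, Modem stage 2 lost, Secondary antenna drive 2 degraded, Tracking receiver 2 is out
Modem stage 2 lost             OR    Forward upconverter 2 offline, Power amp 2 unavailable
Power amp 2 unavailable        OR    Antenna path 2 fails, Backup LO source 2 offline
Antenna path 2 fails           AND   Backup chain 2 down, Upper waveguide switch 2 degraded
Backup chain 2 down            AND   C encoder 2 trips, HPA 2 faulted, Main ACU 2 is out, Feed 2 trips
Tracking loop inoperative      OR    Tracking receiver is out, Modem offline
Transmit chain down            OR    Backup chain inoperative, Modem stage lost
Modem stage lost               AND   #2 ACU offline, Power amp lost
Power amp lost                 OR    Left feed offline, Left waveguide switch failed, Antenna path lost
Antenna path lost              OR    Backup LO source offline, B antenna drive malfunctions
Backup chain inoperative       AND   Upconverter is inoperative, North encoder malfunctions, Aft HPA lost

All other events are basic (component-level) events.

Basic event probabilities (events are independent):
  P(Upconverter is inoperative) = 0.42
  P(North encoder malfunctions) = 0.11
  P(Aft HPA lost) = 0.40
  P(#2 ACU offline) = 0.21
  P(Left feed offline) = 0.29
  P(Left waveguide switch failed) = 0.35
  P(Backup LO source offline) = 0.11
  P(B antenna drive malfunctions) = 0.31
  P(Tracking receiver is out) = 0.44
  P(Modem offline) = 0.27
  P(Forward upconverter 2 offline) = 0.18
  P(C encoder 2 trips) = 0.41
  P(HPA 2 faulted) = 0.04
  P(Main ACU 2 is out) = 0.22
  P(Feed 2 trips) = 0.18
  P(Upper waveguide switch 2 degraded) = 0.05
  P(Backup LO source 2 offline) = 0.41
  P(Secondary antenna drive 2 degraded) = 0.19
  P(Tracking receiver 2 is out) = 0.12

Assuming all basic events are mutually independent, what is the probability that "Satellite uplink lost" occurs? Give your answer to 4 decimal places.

0.1720

P(Backup chain inoperative) [AND] = 0.42 × 0.11 × 0.40 = 0.018480
P(Antenna path lost) [OR] = 1 − (1−0.11) × (1−0.31) = 0.385900
P(Power amp lost) [OR] = 1 − (1−0.29) × (1−0.35) × (1−0.385900) = 0.716593
P(Modem stage lost) [AND] = 0.21 × 0.716593 = 0.150485
P(Transmit chain down) [OR] = 1 − (1−0.018480) × (1−0.150485) = 0.166184
P(Tracking loop inoperative) [OR] = 1 − (1−0.44) × (1−0.27) = 0.591200
P(Backup chain 2 down) [AND] = 0.41 × 0.04 × 0.22 × 0.18 = 0.000649
P(Antenna path 2 fails) [AND] = 0.000649 × 0.05 = 0.000032
P(Power amp 2 unavailable) [OR] = 1 − (1−0.000032) × (1−0.41) = 0.410019
P(Modem stage 2 lost) [OR] = 1 − (1−0.18) × (1−0.410019) = 0.516216
P(Transmit chain 2 unavailable) [AND] = 0.591200 × 0.516216 × 0.19 × 0.12 = 0.006958
P(Satellite uplink lost) [OR] = 1 − (1−0.166184) × (1−0.006958) = 0.171986
Rounded to 4 decimal places: P(Satellite uplink lost) ≈ 0.1720.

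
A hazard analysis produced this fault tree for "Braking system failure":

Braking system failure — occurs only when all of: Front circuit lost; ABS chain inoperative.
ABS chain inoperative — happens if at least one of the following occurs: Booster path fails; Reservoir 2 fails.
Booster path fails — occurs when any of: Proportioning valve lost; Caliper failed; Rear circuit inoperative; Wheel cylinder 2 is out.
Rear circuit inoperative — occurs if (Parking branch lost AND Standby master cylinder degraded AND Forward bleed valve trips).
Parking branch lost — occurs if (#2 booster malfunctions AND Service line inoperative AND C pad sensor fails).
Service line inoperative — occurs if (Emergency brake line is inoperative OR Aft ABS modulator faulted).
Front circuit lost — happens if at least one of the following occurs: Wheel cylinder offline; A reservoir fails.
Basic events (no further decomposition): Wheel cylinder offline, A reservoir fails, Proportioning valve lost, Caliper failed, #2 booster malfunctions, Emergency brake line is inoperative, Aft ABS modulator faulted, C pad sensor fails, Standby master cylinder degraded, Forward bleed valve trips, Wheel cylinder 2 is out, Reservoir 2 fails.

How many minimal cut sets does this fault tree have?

12

Front circuit lost [OR]: union of children's cut sets → 2 cut set(s).
Service line inoperative [OR]: union of children's cut sets → 2 cut set(s).
Parking branch lost [AND]: one cut set from each child combined → 1 × 2 × 1 = 2 cut set(s).
Rear circuit inoperative [AND]: one cut set from each child combined → 2 × 1 × 1 = 2 cut set(s).
Booster path fails [OR]: union of children's cut sets → 5 cut set(s).
ABS chain inoperative [OR]: union of children's cut sets → 6 cut set(s).
Braking system failure [AND]: one cut set from each child combined → 2 × 6 = 12 cut set(s).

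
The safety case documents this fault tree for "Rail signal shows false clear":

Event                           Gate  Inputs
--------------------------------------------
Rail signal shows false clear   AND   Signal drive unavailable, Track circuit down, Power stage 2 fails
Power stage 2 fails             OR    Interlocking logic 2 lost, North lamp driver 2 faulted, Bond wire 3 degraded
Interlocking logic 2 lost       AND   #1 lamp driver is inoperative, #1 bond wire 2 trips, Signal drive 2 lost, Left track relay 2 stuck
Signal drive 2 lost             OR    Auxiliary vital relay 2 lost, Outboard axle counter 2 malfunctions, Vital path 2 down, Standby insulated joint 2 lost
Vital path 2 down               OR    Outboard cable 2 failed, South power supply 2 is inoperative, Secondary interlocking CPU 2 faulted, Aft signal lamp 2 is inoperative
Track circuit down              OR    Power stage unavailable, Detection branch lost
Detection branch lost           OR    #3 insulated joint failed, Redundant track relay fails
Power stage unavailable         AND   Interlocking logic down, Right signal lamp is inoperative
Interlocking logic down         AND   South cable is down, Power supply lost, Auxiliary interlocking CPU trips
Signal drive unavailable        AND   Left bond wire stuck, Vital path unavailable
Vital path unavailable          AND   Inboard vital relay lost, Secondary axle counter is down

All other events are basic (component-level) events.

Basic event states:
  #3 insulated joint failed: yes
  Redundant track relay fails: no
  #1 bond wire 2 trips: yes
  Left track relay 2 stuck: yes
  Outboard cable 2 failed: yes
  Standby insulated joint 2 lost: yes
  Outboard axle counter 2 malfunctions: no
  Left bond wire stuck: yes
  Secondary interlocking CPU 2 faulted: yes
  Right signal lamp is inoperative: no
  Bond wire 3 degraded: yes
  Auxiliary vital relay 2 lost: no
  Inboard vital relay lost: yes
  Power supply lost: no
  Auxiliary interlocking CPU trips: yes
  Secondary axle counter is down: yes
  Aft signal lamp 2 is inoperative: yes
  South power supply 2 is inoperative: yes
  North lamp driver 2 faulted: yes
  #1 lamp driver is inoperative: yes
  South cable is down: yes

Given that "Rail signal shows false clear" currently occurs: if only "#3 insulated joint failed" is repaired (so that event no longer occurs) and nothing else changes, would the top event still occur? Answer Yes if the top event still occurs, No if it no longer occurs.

Counterfactual: set "#3 insulated joint failed" to not occurred.
Vital path unavailable [AND]: Inboard vital relay lost=occurs, Secondary axle counter is down=occurs → all inputs occur → occurs.
Signal drive unavailable [AND]: Left bond wire stuck=occurs, Vital path unavailable=occurs → all inputs occur → occurs.
Interlocking logic down [AND]: South cable is down=occurs, Power supply lost=not, Auxiliary interlocking CPU trips=occurs → not all inputs occur → does not occur.
Power stage unavailable [AND]: Interlocking logic down=not, Right signal lamp is inoperative=not → not all inputs occur → does not occur.
Detection branch lost [OR]: #3 insulated joint failed=not, Redundant track relay fails=not → no input occurs → does not occur.
Track circuit down [OR]: Power stage unavailable=not, Detection branch lost=not → no input occurs → does not occur.
Vital path 2 down [OR]: Outboard cable 2 failed=occurs, South power supply 2 is inoperative=occurs, Secondary interlocking CPU 2 faulted=occurs, Aft signal lamp 2 is inoperative=occurs → at least one input occurs → occurs.
Signal drive 2 lost [OR]: Auxiliary vital relay 2 lost=not, Outboard axle counter 2 malfunctions=not, Vital path 2 down=occurs, Standby insulated joint 2 lost=occurs → at least one input occurs → occurs.
Interlocking logic 2 lost [AND]: #1 lamp driver is inoperative=occurs, #1 bond wire 2 trips=occurs, Signal drive 2 lost=occurs, Left track relay 2 stuck=occurs → all inputs occur → occurs.
Power stage 2 fails [OR]: Interlocking logic 2 lost=occurs, North lamp driver 2 faulted=occurs, Bond wire 3 degraded=occurs → at least one input occurs → occurs.
Rail signal shows false clear [AND]: Signal drive unavailable=occurs, Track circuit down=not, Power stage 2 fails=occurs → not all inputs occur → does not occur.

No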